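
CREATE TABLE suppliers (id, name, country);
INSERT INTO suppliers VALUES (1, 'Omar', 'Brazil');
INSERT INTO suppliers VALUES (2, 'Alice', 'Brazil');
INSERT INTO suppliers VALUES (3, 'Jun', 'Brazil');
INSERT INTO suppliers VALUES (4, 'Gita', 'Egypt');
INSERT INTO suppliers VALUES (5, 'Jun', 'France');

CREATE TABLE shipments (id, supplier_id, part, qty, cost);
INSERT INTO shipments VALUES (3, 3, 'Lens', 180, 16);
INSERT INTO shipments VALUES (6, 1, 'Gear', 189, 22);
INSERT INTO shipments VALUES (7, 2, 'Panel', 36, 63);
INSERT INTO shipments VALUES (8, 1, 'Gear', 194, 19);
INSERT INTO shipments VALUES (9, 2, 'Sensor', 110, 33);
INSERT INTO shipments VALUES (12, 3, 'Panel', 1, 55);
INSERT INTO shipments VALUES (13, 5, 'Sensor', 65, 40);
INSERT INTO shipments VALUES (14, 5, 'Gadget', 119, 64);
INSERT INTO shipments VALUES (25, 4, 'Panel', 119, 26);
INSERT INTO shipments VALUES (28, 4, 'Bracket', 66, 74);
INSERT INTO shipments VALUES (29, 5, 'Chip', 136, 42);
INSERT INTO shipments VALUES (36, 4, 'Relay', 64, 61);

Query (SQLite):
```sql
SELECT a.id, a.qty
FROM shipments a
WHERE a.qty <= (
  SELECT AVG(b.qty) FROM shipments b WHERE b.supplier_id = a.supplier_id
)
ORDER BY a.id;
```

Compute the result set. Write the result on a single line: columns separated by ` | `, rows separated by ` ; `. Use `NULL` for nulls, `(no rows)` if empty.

6 | 189 ; 7 | 36 ; 12 | 1 ; 13 | 65 ; 28 | 66 ; 36 | 64

For each shipments row a, compute AVG(qty) over rows sharing a.supplier_id.
Keep row a if a.qty <= that per-group AVG.
  supplier_id=1: AVG(qty) = 191.5
  supplier_id=2: AVG(qty) = 73.0
  supplier_id=3: AVG(qty) = 90.5
  supplier_id=4: AVG(qty) = 83.0
  supplier_id=5: AVG(qty) = 106.666667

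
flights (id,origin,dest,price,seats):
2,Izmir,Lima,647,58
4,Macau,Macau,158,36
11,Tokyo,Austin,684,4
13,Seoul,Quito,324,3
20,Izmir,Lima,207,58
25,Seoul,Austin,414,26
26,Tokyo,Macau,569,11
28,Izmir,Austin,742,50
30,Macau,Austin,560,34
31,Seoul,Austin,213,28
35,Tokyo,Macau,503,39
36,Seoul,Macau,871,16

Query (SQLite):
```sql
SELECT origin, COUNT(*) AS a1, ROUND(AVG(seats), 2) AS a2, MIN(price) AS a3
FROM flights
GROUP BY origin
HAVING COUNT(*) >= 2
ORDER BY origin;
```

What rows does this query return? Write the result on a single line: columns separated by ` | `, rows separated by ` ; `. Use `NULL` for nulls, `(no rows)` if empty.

Group flights by origin.
Per group compute: COUNT(*), ROUND(AVG(seats), 2), MIN(price).
HAVING: drop groups with fewer than 2 rows.
  Izmir: ids {2, 20, 28} → COUNT(*)=3, ROUND(AVG(seats), 2)=55.33, MIN(price)=207
  Macau: ids {4, 30} → COUNT(*)=2, ROUND(AVG(seats), 2)=35, MIN(price)=158
  Seoul: ids {13, 25, 31, 36} → COUNT(*)=4, ROUND(AVG(seats), 2)=18.25, MIN(price)=213
  Tokyo: ids {11, 26, 35} → COUNT(*)=3, ROUND(AVG(seats), 2)=18, MIN(price)=503

Izmir | 3 | 55.33 | 207 ; Macau | 2 | 35 | 158 ; Seoul | 4 | 18.25 | 213 ; Tokyo | 3 | 18 | 503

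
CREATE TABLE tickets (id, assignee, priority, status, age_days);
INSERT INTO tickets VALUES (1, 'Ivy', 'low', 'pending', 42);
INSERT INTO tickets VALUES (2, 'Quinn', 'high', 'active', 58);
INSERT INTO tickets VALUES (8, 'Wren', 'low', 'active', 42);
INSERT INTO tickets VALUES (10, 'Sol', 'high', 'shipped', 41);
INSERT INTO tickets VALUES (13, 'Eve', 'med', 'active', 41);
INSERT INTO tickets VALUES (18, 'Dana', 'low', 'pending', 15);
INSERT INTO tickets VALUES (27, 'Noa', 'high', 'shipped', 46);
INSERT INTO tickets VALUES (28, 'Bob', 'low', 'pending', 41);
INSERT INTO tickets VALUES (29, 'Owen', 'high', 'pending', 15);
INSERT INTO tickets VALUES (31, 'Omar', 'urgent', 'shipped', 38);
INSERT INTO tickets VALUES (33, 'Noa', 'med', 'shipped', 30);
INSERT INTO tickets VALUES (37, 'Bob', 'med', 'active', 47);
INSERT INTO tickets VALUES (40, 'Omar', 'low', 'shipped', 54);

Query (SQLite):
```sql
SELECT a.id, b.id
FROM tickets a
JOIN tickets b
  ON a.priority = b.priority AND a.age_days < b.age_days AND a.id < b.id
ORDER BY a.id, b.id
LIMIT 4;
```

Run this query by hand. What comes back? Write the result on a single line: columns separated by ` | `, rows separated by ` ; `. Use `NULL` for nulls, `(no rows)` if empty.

Pairs (a,b) with same priority, a.age_days < b.age_days, a.id < b.id.
priority groups: high:{2,10,27,29} low:{1,8,18,28,40} med:{13,33,37} urgent:{31}
Ordered by (a.id, b.id); first 4.

1 | 40 ; 8 | 40 ; 10 | 27 ; 13 | 37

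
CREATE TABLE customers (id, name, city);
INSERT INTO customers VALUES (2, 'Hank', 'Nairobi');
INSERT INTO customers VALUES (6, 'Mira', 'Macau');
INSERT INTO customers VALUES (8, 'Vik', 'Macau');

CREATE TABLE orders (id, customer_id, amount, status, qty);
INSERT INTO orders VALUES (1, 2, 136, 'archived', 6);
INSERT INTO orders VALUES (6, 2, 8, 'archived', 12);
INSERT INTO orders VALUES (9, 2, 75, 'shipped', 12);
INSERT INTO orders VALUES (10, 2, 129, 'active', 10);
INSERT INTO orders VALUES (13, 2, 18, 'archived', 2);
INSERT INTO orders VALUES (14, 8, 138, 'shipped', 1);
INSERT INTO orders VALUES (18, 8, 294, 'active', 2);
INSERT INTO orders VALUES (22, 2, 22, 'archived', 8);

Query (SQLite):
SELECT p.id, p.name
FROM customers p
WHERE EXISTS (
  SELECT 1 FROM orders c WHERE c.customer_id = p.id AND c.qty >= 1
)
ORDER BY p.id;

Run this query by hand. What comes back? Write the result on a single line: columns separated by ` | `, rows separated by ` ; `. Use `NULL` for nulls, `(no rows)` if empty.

For each customers row, check whether any orders with matching customer_id has qty >= 1.
Keep rows where that is true.

2 | Hank ; 8 | Vik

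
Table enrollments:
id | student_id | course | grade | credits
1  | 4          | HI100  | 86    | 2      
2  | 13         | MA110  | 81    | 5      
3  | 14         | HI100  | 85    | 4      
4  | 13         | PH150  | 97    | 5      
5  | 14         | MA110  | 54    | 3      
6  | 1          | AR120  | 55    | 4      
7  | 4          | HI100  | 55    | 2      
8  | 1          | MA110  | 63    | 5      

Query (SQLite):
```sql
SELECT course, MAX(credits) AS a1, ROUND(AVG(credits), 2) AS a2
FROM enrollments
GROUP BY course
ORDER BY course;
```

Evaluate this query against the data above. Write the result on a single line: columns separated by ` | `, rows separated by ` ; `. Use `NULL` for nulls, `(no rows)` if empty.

AR120 | 4 | 4 ; HI100 | 4 | 2.67 ; MA110 | 5 | 4.33 ; PH150 | 5 | 5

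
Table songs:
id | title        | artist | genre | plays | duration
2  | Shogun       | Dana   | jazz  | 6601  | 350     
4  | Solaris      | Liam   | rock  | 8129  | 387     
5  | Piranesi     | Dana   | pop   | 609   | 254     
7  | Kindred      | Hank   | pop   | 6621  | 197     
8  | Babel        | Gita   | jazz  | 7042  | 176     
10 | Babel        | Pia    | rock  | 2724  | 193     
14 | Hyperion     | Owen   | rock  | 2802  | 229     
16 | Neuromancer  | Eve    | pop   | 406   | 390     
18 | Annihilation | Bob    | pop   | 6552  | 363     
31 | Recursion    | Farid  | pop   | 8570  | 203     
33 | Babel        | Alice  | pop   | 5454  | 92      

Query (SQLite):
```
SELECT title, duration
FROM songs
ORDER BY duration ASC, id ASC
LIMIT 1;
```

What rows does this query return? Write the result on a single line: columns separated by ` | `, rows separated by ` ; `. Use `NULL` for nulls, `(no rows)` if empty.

Babel | 92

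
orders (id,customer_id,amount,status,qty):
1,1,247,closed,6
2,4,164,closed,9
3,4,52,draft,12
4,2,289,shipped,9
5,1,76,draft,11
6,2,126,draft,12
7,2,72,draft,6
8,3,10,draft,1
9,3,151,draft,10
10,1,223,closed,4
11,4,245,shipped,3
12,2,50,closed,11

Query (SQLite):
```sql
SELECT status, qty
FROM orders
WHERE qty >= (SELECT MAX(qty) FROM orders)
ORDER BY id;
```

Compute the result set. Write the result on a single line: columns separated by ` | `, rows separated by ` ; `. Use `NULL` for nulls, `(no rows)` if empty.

draft | 12 ; draft | 12

Scalar subquery: MAX(qty) over all orders rows = 12.
Keep rows where qty >= that value.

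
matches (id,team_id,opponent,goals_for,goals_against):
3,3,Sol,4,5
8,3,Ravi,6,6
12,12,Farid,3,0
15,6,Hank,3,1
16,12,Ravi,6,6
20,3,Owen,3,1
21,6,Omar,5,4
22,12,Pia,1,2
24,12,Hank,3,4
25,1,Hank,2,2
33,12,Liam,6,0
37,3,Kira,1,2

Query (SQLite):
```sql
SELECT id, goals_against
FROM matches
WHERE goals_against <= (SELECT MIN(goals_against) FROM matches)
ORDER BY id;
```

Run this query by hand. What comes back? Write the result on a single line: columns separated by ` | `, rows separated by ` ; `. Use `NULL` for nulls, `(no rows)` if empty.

Scalar subquery: MIN(goals_against) over all matches rows = 0.
Keep rows where goals_against <= that value.

12 | 0 ; 33 | 0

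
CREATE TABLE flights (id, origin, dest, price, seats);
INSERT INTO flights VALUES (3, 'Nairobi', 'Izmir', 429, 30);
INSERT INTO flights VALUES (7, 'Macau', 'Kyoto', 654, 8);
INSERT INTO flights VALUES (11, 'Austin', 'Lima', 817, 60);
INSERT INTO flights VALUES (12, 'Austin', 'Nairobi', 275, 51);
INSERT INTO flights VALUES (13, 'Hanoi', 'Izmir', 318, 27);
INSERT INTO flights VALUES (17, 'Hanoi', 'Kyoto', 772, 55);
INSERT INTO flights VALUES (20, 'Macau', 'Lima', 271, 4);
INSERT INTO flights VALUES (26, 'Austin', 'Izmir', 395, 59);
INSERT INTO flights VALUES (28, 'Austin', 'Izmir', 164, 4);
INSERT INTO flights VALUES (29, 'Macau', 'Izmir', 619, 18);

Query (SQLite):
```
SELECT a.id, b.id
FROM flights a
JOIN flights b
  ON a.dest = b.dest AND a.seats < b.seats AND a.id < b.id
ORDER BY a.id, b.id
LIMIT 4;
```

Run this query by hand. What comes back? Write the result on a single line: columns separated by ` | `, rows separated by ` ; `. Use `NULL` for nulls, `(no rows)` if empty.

3 | 26 ; 7 | 17 ; 13 | 26 ; 28 | 29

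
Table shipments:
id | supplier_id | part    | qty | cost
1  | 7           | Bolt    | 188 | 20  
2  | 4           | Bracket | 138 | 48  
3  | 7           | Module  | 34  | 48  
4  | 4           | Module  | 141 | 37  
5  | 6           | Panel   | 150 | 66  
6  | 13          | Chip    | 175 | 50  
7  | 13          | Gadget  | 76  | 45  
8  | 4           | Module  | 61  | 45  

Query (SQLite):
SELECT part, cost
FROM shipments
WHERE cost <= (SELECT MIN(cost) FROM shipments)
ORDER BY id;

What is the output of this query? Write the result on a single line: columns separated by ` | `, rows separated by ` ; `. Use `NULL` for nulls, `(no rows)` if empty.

Bolt | 20

Scalar subquery: MIN(cost) over all shipments rows = 20.
Keep rows where cost <= that value.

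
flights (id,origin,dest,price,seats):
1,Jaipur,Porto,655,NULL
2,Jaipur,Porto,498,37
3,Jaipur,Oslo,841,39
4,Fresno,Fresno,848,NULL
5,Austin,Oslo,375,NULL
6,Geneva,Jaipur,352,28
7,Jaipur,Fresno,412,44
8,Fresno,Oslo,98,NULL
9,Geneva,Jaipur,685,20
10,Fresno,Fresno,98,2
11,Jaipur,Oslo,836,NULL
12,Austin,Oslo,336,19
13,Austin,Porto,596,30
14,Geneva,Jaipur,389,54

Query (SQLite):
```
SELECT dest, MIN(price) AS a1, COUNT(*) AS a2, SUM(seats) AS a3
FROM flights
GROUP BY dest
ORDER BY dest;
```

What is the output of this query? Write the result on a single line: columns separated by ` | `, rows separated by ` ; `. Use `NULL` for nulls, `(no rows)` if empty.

Fresno | 98 | 3 | 46 ; Jaipur | 352 | 3 | 102 ; Oslo | 98 | 5 | 58 ; Porto | 498 | 3 | 67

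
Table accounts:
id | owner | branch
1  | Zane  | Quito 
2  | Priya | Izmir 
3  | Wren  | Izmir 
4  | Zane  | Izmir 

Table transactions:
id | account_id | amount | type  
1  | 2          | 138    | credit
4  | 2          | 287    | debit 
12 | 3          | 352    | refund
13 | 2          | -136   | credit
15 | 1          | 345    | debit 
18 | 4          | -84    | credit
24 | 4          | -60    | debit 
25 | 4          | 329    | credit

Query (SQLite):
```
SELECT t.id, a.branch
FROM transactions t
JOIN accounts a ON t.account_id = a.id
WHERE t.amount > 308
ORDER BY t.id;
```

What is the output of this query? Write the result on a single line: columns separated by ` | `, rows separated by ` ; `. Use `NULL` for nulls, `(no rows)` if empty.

12 | Izmir ; 15 | Quito ; 25 | Izmir

Each transactions row matches the accounts row where account_id = accounts.id.
Then keep rows with t.amount > 308.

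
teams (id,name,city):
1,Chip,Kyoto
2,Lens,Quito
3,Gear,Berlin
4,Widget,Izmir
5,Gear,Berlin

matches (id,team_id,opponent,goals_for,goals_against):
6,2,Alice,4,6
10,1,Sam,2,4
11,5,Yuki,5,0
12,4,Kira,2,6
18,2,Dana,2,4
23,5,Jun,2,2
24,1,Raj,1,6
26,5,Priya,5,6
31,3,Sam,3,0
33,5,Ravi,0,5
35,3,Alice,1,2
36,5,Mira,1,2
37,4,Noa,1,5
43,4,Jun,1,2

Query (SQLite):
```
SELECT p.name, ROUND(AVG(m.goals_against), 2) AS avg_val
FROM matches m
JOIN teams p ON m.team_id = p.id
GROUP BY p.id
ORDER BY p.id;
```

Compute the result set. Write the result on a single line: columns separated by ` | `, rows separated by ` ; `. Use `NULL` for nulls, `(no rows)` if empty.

Join each matches row to its teams via team_id.
Group joined rows by teams.id; compute ROUND(AVG(m.goals_against), 2) per group.
  1: ids {10, 24} → ROUND(AVG(m.goals_against), 2)=5
  2: ids {6, 18} → ROUND(AVG(m.goals_against), 2)=5
  3: ids {31, 35} → ROUND(AVG(m.goals_against), 2)=1
  4: ids {12, 37, 43} → ROUND(AVG(m.goals_against), 2)=4.33
  5: ids {11, 23, 26, 33, 36} → ROUND(AVG(m.goals_against), 2)=3

Chip | 5 ; Lens | 5 ; Gear | 1 ; Widget | 4.33 ; Gear | 3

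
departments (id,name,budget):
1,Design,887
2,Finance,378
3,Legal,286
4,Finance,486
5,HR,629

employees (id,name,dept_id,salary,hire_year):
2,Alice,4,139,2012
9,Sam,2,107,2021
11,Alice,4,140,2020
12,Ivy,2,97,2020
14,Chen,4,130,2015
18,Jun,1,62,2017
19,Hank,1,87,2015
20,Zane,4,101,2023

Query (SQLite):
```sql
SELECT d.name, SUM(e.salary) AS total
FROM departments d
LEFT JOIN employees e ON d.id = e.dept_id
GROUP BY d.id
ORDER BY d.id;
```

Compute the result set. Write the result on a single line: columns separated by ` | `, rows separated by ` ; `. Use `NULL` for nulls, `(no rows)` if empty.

Design | 149 ; Finance | 204 ; Legal | NULL ; Finance | 510 ; HR | NULL

LEFT JOIN keeps every departments row; unmatched ones get NULL for employees columns.
Group by departments.id and compute SUM(e.salary). SUM over an all-NULL group is NULL.
  1: ids {18, 19} → SUM(e.salary)=149
  2: ids {9, 12} → SUM(e.salary)=204
  3: ids {—} → SUM(e.salary)=NULL
  4: ids {2, 11, 14, 20} → SUM(e.salary)=510
  5: ids {—} → SUM(e.salary)=NULL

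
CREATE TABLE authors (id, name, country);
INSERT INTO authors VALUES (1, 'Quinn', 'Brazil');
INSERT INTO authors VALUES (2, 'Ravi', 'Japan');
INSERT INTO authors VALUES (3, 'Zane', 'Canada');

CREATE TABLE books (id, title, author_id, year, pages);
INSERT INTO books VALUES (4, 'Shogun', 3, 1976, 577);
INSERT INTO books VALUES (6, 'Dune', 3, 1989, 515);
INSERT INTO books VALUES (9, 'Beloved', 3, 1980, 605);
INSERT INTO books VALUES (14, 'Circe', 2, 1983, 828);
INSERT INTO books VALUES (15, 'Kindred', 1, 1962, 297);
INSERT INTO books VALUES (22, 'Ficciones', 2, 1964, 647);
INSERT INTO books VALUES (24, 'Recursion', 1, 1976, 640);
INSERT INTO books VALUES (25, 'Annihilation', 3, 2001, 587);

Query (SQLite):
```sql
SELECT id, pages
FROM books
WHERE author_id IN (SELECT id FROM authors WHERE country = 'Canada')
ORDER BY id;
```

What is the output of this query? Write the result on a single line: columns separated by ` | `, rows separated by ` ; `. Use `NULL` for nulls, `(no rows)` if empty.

Inner query: authors.id where country = 'Canada'.
Outer: keep books rows whose author_id is in that set.
Inner query → {3}

4 | 577 ; 6 | 515 ; 9 | 605 ; 25 | 587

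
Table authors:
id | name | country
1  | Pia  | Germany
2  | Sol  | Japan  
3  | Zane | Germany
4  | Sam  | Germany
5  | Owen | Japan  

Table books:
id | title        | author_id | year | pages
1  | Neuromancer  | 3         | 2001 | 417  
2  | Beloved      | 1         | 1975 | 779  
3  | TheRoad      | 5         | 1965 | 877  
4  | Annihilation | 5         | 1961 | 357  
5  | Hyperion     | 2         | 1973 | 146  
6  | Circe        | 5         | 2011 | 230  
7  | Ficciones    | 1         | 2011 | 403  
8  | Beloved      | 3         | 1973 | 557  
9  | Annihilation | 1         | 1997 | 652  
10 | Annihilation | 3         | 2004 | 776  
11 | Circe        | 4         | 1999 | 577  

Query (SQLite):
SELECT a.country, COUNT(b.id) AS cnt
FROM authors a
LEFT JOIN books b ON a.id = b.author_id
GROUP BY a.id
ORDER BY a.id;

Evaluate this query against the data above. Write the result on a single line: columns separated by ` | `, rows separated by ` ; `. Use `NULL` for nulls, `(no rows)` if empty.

Germany | 3 ; Japan | 1 ; Germany | 3 ; Germany | 1 ; Japan | 3

LEFT JOIN keeps every authors row; unmatched ones get NULL for books columns.
Group by authors.id and compute COUNT(b.id). COUNT(col) of an all-NULL group is 0.
  1: ids {2, 7, 9} → COUNT(b.id)=3
  2: ids {5} → COUNT(b.id)=1
  3: ids {1, 8, 10} → COUNT(b.id)=3
  4: ids {11} → COUNT(b.id)=1
  5: ids {3, 4, 6} → COUNT(b.id)=3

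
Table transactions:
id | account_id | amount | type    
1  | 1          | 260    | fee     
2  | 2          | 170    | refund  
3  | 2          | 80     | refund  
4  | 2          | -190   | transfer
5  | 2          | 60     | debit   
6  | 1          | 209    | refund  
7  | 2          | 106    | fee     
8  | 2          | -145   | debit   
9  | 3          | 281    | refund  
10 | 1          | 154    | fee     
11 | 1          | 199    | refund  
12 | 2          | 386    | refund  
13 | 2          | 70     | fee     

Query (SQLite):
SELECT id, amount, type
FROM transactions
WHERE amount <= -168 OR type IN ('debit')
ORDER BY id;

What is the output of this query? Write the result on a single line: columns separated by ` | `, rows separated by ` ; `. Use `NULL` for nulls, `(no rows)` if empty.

amount <= -168: ids {4}
type IN ('debit'): ids {5, 8}
Combine with OR.

4 | -190 | transfer ; 5 | 60 | debit ; 8 | -145 | debit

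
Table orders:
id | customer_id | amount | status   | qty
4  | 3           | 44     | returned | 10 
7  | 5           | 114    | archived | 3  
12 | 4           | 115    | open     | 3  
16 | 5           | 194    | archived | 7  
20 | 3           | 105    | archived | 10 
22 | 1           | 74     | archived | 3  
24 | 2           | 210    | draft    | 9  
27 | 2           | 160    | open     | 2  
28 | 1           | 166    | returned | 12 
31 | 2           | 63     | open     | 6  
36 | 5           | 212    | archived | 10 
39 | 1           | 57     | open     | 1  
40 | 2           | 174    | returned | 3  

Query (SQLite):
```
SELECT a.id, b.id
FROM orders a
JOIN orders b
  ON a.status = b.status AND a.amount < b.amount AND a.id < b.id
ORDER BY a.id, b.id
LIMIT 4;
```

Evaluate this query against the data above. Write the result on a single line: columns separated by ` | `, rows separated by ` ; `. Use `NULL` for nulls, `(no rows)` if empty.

Pairs (a,b) with same status, a.amount < b.amount, a.id < b.id.
status groups: archived:{7,16,20,22,36} draft:{24} open:{12,27,31,39} returned:{4,28,40}
Ordered by (a.id, b.id); first 4.

4 | 28 ; 4 | 40 ; 7 | 16 ; 7 | 36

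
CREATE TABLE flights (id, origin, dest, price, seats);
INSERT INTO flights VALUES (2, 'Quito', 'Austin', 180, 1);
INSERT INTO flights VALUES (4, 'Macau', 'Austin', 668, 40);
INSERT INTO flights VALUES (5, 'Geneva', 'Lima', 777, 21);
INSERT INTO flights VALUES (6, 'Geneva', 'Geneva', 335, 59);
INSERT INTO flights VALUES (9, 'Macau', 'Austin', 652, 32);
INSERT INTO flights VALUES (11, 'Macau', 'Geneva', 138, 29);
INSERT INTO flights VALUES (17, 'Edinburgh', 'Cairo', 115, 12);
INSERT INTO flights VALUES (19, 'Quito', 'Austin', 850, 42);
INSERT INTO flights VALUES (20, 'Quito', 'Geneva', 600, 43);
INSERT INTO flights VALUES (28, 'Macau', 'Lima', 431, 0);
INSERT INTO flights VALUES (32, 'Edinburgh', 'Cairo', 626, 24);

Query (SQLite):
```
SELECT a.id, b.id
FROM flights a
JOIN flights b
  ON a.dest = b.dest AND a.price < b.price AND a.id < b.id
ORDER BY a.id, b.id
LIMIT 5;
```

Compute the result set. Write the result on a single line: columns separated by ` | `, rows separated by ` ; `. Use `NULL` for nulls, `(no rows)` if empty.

2 | 4 ; 2 | 9 ; 2 | 19 ; 4 | 19 ; 6 | 20

Pairs (a,b) with same dest, a.price < b.price, a.id < b.id.
dest groups: Austin:{2,4,9,19} Cairo:{17,32} Geneva:{6,11,20} Lima:{5,28}
Ordered by (a.id, b.id); first 5.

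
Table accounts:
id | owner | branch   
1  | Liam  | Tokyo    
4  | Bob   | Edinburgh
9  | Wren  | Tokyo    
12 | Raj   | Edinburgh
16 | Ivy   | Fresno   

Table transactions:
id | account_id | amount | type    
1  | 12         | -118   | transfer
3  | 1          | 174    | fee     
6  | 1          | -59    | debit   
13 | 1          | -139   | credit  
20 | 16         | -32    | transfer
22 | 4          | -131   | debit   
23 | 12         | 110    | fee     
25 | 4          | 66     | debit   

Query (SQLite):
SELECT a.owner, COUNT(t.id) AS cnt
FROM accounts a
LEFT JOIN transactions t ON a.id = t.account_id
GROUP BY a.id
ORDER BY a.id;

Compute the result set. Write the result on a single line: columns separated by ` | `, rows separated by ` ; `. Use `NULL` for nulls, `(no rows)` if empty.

LEFT JOIN keeps every accounts row; unmatched ones get NULL for transactions columns.
Group by accounts.id and compute COUNT(t.id). COUNT(col) of an all-NULL group is 0.
  1: ids {3, 6, 13} → COUNT(t.id)=3
  4: ids {22, 25} → COUNT(t.id)=2
  9: ids {—} → COUNT(t.id)=0
  12: ids {1, 23} → COUNT(t.id)=2
  16: ids {20} → COUNT(t.id)=1

Liam | 3 ; Bob | 2 ; Wren | 0 ; Raj | 2 ; Ivy | 1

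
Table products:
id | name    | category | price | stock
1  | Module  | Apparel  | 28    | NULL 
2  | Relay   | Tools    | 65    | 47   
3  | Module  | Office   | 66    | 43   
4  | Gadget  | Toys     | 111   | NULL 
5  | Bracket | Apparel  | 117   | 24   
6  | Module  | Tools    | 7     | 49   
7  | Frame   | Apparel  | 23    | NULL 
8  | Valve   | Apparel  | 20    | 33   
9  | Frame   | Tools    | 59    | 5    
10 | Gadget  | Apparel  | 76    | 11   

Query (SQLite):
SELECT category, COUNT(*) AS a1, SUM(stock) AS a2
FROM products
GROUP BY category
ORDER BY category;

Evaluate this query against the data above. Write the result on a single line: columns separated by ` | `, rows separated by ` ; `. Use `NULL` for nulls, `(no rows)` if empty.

Group products by category.
Per group compute: COUNT(*), SUM(stock).
  Apparel: ids {1, 5, 7, 8, 10} → COUNT(*)=5, SUM(stock)=68
  Office: ids {3} → COUNT(*)=1, SUM(stock)=43
  Tools: ids {2, 6, 9} → COUNT(*)=3, SUM(stock)=101
  Toys: ids {4} → COUNT(*)=1, SUM(stock)=NULL

Apparel | 5 | 68 ; Office | 1 | 43 ; Tools | 3 | 101 ; Toys | 1 | NULL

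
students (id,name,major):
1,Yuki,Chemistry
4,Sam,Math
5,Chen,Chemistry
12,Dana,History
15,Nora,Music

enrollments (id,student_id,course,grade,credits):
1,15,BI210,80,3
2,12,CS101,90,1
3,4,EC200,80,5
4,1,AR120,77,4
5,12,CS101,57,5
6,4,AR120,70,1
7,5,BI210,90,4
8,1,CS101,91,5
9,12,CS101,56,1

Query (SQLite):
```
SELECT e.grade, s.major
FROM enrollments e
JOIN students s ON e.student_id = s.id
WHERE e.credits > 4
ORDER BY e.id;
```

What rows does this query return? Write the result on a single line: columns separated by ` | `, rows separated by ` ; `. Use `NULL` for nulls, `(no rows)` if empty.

80 | Math ; 57 | History ; 91 | Chemistry

Each enrollments row matches the students row where student_id = students.id.
Then keep rows with e.credits > 4.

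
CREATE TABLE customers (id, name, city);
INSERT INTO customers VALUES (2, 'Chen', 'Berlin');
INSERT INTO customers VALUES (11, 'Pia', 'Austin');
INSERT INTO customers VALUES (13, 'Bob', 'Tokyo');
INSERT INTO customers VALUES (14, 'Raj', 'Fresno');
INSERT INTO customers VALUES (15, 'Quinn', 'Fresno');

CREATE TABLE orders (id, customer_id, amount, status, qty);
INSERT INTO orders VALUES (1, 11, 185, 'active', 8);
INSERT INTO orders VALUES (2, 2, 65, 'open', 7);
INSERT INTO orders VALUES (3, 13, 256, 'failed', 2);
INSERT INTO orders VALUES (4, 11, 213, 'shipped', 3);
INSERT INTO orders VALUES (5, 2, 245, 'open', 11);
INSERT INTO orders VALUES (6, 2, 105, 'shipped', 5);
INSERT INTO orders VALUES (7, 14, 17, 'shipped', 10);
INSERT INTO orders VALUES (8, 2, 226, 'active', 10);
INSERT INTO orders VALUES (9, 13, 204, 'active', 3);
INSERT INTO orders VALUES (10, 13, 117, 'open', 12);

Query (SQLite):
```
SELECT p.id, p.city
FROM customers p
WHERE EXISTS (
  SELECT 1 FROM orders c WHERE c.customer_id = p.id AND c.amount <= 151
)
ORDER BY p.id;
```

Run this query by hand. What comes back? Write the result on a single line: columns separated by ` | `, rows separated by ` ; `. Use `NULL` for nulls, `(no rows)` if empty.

2 | Berlin ; 13 | Tokyo ; 14 | Fresno

For each customers row, check whether any orders with matching customer_id has amount <= 151.
Keep rows where that is true.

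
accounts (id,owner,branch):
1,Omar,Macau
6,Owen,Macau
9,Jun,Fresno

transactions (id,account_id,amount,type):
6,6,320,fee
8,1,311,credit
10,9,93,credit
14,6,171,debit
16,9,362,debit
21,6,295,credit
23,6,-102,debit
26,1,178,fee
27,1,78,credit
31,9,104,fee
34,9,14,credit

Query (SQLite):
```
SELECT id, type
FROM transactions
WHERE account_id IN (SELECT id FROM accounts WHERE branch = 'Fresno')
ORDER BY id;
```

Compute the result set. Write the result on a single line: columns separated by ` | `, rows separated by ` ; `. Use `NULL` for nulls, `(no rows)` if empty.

Inner query: accounts.id where branch = 'Fresno'.
Outer: keep transactions rows whose account_id is in that set.
Inner query → {9}

10 | credit ; 16 | debit ; 31 | fee ; 34 | credit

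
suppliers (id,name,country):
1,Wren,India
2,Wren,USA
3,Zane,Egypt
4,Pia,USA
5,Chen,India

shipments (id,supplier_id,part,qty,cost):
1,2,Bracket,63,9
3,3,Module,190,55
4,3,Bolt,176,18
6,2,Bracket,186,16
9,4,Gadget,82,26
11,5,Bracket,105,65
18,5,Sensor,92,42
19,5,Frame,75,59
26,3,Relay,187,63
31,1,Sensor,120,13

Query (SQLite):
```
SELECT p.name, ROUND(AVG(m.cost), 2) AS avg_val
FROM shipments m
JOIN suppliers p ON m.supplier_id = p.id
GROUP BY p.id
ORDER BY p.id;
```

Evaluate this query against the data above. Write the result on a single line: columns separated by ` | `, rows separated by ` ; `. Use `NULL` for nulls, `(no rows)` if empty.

Join each shipments row to its suppliers via supplier_id.
Group joined rows by suppliers.id; compute ROUND(AVG(m.cost), 2) per group.
  1: ids {31} → ROUND(AVG(m.cost), 2)=13
  2: ids {1, 6} → ROUND(AVG(m.cost), 2)=12.5
  3: ids {3, 4, 26} → ROUND(AVG(m.cost), 2)=45.33
  4: ids {9} → ROUND(AVG(m.cost), 2)=26
  5: ids {11, 18, 19} → ROUND(AVG(m.cost), 2)=55.33

Wren | 13 ; Wren | 12.5 ; Zane | 45.33 ; Pia | 26 ; Chen | 55.33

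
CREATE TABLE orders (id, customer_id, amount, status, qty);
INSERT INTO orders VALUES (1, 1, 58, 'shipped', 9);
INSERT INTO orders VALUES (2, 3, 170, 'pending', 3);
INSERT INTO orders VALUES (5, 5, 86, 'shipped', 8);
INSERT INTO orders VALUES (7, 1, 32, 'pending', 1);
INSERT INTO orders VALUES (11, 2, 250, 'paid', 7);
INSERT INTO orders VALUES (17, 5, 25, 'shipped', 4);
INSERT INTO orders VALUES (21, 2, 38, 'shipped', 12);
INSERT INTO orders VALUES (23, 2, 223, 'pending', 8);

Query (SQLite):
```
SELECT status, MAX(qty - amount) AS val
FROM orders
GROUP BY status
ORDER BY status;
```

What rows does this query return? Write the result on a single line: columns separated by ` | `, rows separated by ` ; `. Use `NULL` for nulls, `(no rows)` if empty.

For each row compute qty - amount.
Group by status; take MAX of the expression per group.
  paid: ids {11} → MAX(qty - amount)=-243
  pending: ids {2, 7, 23} → MAX(qty - amount)=-31
  shipped: ids {1, 5, 17, 21} → MAX(qty - amount)=-21

paid | -243 ; pending | -31 ; shipped | -21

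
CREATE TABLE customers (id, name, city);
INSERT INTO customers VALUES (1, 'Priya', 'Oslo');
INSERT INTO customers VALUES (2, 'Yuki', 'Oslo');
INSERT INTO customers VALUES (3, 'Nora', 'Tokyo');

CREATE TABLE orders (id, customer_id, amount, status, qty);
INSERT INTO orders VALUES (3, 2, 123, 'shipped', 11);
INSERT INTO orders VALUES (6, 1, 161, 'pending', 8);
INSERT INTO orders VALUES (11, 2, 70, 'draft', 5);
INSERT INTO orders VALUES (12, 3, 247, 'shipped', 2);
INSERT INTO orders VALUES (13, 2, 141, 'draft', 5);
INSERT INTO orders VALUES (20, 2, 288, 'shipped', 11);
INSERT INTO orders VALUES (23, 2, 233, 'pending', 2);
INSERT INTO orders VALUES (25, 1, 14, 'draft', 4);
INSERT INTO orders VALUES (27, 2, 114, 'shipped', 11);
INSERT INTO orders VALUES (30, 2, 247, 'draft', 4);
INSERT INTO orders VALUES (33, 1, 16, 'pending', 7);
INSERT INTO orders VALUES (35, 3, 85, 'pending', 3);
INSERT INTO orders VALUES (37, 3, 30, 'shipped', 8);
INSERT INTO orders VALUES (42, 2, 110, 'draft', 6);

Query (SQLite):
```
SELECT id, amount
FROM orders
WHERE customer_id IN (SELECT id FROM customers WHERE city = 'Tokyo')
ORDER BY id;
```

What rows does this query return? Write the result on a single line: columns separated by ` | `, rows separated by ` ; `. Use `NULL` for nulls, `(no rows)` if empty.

12 | 247 ; 35 | 85 ; 37 | 30

Inner query: customers.id where city = 'Tokyo'.
Outer: keep orders rows whose customer_id is in that set.
Inner query → {3}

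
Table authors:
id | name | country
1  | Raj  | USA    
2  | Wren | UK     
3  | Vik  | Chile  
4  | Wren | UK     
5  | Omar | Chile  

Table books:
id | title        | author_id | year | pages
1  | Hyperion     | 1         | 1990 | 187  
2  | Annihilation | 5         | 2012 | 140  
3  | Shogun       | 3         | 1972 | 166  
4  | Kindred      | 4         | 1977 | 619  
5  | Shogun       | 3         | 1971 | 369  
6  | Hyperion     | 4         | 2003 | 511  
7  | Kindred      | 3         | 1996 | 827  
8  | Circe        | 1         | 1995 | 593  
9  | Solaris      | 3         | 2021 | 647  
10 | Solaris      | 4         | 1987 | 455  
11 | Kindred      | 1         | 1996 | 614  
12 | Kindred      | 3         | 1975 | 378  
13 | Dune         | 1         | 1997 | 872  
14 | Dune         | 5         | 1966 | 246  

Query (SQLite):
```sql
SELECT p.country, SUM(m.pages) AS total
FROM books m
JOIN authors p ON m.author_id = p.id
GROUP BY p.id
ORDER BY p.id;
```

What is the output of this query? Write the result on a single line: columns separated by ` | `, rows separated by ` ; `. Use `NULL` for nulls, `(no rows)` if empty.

Join each books row to its authors via author_id.
Group joined rows by authors.id; compute SUM(m.pages) per group.
  1: ids {1, 8, 11, 13} → SUM(m.pages)=2266
  3: ids {3, 5, 7, 9, 12} → SUM(m.pages)=2387
  4: ids {4, 6, 10} → SUM(m.pages)=1585
  5: ids {2, 14} → SUM(m.pages)=386

USA | 2266 ; Chile | 2387 ; UK | 1585 ; Chile | 386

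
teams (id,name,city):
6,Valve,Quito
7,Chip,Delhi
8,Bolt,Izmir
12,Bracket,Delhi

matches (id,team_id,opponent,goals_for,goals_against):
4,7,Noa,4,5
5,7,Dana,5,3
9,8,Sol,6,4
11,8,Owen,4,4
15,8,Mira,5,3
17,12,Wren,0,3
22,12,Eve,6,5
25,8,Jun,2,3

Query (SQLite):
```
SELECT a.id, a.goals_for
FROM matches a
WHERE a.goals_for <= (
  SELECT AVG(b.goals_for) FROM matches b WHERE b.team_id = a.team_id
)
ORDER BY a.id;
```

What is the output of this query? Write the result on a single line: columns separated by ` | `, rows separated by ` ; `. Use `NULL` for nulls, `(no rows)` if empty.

4 | 4 ; 11 | 4 ; 17 | 0 ; 25 | 2

For each matches row a, compute AVG(goals_for) over rows sharing a.team_id.
Keep row a if a.goals_for <= that per-group AVG.
  team_id=7: AVG(goals_for) = 4.5
  team_id=8: AVG(goals_for) = 4.25
  team_id=12: AVG(goals_for) = 3.0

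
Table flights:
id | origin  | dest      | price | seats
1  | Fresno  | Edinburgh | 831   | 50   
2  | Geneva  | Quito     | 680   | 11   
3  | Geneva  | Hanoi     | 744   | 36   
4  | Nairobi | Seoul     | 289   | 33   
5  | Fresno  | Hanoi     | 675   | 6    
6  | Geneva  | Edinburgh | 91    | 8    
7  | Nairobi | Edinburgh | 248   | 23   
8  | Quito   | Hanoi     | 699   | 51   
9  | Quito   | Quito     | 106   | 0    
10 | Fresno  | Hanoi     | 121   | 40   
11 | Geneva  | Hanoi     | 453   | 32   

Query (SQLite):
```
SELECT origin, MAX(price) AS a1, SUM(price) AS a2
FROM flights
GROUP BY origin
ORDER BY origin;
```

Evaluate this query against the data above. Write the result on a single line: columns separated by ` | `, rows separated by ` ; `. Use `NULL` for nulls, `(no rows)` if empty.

Fresno | 831 | 1627 ; Geneva | 744 | 1968 ; Nairobi | 289 | 537 ; Quito | 699 | 805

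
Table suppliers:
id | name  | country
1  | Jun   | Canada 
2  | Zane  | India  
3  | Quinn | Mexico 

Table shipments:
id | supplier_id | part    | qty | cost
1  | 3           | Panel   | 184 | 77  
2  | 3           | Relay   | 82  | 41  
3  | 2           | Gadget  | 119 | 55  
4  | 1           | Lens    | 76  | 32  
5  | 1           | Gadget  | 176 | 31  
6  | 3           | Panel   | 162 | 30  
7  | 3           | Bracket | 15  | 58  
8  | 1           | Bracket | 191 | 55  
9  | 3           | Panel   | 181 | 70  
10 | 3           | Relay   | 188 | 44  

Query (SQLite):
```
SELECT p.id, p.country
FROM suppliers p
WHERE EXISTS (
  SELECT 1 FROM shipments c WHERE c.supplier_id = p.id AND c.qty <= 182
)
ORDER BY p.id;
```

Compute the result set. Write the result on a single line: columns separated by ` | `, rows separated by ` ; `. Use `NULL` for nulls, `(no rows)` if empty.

For each suppliers row, check whether any shipments with matching supplier_id has qty <= 182.
Keep rows where that is true.

1 | Canada ; 2 | India ; 3 | Mexico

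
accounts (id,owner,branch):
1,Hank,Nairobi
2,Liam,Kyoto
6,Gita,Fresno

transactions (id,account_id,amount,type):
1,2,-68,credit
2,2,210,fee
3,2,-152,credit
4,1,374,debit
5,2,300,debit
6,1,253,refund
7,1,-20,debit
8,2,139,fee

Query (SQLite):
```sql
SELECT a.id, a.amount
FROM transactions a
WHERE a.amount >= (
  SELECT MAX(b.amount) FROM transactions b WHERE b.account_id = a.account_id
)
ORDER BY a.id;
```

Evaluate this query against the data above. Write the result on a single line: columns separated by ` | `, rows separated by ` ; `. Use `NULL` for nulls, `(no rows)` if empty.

4 | 374 ; 5 | 300

For each transactions row a, compute MAX(amount) over rows sharing a.account_id.
Keep row a if a.amount >= that per-group MAX.
  account_id=1: MAX(amount) = 374
  account_id=2: MAX(amount) = 300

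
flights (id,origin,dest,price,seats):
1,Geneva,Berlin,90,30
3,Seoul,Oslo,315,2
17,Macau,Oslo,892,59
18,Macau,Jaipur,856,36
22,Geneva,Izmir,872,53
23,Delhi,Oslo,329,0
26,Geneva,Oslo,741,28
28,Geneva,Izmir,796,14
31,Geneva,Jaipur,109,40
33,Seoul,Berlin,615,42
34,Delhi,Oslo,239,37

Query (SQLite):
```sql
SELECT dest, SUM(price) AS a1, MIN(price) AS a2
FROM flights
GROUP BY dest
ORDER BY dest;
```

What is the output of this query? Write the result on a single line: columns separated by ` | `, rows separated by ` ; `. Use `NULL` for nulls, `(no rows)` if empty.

Berlin | 705 | 90 ; Izmir | 1668 | 796 ; Jaipur | 965 | 109 ; Oslo | 2516 | 239

Group flights by dest.
Per group compute: SUM(price), MIN(price).
  Berlin: ids {1, 33} → SUM(price)=705, MIN(price)=90
  Izmir: ids {22, 28} → SUM(price)=1668, MIN(price)=796
  Jaipur: ids {18, 31} → SUM(price)=965, MIN(price)=109
  Oslo: ids {3, 17, 23, 26, 34} → SUM(price)=2516, MIN(price)=239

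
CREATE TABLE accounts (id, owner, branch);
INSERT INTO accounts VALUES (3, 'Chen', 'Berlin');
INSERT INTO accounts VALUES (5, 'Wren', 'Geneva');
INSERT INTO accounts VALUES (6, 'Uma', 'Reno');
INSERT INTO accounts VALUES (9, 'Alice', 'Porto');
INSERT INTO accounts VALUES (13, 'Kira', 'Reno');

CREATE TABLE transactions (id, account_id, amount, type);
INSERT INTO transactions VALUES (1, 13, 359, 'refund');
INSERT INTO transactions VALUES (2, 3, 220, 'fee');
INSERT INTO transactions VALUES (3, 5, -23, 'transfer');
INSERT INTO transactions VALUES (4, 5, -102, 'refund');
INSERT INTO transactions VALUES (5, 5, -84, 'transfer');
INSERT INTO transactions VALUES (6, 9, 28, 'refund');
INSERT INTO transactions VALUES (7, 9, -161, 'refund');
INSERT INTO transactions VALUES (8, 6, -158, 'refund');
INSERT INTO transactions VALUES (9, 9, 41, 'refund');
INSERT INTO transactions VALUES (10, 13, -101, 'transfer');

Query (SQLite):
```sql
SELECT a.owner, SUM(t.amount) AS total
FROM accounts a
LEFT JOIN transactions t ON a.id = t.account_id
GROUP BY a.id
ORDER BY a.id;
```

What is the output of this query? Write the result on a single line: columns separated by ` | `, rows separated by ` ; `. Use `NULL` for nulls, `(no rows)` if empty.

LEFT JOIN keeps every accounts row; unmatched ones get NULL for transactions columns.
Group by accounts.id and compute SUM(t.amount). SUM over an all-NULL group is NULL.
  3: ids {2} → SUM(t.amount)=220
  5: ids {3, 4, 5} → SUM(t.amount)=-209
  6: ids {8} → SUM(t.amount)=-158
  9: ids {6, 7, 9} → SUM(t.amount)=-92
  13: ids {1, 10} → SUM(t.amount)=258

Chen | 220 ; Wren | -209 ; Uma | -158 ; Alice | -92 ; Kira | 258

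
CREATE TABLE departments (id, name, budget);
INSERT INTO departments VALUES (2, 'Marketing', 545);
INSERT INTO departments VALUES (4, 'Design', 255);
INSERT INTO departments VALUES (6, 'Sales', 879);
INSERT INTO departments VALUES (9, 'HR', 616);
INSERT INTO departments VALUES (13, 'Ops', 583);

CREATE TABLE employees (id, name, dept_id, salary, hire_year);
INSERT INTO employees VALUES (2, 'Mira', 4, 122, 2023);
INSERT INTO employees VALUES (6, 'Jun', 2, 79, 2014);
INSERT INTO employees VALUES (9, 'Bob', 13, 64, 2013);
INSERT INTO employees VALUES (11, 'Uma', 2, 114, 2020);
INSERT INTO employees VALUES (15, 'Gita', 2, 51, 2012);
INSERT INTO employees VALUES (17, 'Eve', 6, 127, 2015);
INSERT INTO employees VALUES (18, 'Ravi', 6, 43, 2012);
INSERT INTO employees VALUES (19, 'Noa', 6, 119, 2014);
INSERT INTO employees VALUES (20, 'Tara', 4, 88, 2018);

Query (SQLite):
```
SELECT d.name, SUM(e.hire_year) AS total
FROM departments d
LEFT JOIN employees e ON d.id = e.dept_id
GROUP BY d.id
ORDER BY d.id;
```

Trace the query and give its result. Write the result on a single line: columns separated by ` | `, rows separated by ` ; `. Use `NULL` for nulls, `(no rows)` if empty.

Marketing | 6046 ; Design | 4041 ; Sales | 6041 ; HR | NULL ; Ops | 2013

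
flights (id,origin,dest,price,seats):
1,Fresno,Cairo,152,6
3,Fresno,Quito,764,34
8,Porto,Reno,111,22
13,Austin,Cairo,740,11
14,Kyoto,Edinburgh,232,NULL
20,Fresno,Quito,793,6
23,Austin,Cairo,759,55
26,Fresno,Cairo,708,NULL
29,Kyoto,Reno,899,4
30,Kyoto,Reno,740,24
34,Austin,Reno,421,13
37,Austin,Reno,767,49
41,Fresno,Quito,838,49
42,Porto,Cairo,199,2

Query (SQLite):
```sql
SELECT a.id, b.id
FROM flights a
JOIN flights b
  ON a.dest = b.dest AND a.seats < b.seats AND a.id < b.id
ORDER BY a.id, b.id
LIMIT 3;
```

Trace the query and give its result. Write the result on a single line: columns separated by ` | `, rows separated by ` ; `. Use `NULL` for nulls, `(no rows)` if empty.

1 | 13 ; 1 | 23 ; 3 | 41

Pairs (a,b) with same dest, a.seats < b.seats, a.id < b.id.
dest groups: Cairo:{1,13,23,26,42} Edinburgh:{14} Quito:{3,20,41} Reno:{8,29,30,34,37}
Ordered by (a.id, b.id); first 3.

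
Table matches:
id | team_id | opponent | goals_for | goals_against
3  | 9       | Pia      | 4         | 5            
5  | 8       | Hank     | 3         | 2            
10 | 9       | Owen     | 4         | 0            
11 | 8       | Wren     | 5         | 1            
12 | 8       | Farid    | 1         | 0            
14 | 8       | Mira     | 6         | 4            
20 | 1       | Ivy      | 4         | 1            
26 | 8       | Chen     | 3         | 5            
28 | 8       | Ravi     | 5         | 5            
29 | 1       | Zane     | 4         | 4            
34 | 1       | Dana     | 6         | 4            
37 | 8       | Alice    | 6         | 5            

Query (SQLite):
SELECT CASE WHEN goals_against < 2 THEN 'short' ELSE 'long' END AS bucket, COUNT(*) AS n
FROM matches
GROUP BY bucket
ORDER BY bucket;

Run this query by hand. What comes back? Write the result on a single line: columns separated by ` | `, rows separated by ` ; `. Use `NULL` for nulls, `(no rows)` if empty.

long | 8 ; short | 4

Bucket rows by goals_against < 2 → 'short' else 'long'; count each bucket.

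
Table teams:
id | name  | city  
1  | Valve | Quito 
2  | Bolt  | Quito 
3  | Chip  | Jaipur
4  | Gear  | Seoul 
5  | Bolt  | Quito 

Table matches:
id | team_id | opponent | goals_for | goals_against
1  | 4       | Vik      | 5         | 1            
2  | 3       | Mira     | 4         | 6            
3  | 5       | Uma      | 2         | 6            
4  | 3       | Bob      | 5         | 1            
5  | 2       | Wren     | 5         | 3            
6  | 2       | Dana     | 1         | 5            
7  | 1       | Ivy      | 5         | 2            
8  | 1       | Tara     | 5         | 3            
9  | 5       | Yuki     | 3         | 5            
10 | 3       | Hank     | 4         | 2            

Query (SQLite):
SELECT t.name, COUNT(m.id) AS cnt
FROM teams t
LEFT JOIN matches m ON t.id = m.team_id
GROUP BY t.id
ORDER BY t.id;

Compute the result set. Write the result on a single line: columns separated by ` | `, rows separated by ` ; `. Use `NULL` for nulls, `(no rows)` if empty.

LEFT JOIN keeps every teams row; unmatched ones get NULL for matches columns.
Group by teams.id and compute COUNT(m.id). COUNT(col) of an all-NULL group is 0.
  1: ids {7, 8} → COUNT(m.id)=2
  2: ids {5, 6} → COUNT(m.id)=2
  3: ids {2, 4, 10} → COUNT(m.id)=3
  4: ids {1} → COUNT(m.id)=1
  5: ids {3, 9} → COUNT(m.id)=2

Valve | 2 ; Bolt | 2 ; Chip | 3 ; Gear | 1 ; Bolt | 2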